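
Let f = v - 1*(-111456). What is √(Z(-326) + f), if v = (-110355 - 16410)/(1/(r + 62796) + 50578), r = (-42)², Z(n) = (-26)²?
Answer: 2*√298889196564992359887013/3265315681 ≈ 334.86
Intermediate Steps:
Z(n) = 676
r = 1764
v = -8183948400/3265315681 (v = (-110355 - 16410)/(1/(1764 + 62796) + 50578) = -126765/(1/64560 + 50578) = -126765/3265315681/64560 = -126765*64560/3265315681 = -8183948400/3265315681 ≈ -2.5063)
f = 363930840593136/3265315681 (f = -8183948400/3265315681 - 1*(-111456) = -8183948400/3265315681 + 111456 = 363930840593136/3265315681 ≈ 1.1145e+5)
√(Z(-326) + f) = √(676 + 363930840593136/3265315681) = √(366138193993492/3265315681) = 2*√298889196564992359887013/3265315681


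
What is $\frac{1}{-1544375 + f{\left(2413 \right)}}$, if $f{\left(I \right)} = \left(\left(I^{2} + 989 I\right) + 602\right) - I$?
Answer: $\frac{1}{6662840} \approx 1.5009 \cdot 10^{-7}$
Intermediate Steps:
$f{\left(I \right)} = 602 + I^{2} + 988 I$ ($f{\left(I \right)} = \left(602 + I^{2} + 989 I\right) - I = 602 + I^{2} + 988 I$)
$\frac{1}{-1544375 + f{\left(2413 \right)}} = \frac{1}{-1544375 + \left(602 + 2413^{2} + 988 \cdot 2413\right)} = \frac{1}{-1544375 + \left(602 + 5822569 + 2384044\right)} = \frac{1}{-1544375 + 8207215} = \frac{1}{6662840}$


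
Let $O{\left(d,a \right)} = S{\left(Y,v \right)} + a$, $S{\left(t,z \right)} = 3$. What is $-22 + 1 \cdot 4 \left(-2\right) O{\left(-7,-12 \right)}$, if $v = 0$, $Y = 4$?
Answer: $50$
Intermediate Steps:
$O{\left(d,a \right)} = 3 + a$
$-22 + 1 \cdot 4 \left(-2\right) O{\left(-7,-12 \right)} = -22 + 1 \cdot 4 \left(-2\right) \left(3 - 12\right) = -22 + 4 \left(-2\right) \left(-9\right) = -22 - -72 = -22 + 72 = 50$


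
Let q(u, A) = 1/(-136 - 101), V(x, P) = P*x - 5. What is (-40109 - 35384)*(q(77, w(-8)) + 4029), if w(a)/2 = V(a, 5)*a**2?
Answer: -72086151896/237 ≈ -3.0416e+8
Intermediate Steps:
V(x, P) = -5 + P*x
w(a) = 2*a**2*(-5 + 5*a) (w(a) = 2*((-5 + 5*a)*a**2) = 2*(a**2*(-5 + 5*a)) = 2*a**2*(-5 + 5*a))
q(u, A) = -1/237 (q(u, A) = 1/(-237) = -1/237)
(-40109 - 35384)*(q(77, w(-8)) + 4029) = (-40109 - 35384)*(-1/237 + 4029) = -75493*954872/237 = -72086151896/237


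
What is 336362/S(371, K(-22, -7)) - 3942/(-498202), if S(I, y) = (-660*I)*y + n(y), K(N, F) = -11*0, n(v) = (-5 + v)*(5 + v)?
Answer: -83788061287/6227525 ≈ -13454.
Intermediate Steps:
K(N, F) = 0
S(I, y) = -25 + y² - 660*I*y (S(I, y) = (-660*I)*y + (-25 + y²) = -660*I*y + (-25 + y²) = -25 + y² - 660*I*y)
336362/S(371, K(-22, -7)) - 3942/(-498202) = 336362/(-25 + 0² - 660*371*0) - 3942/(-498202) = 336362/(-25 + 0 + 0) - 3942*(-1/498202) = 336362/(-25) + 1971/249101 = 336362*(-1/25) + 1971/249101 = -336362/25 + 1971/249101 = -83788061287/6227525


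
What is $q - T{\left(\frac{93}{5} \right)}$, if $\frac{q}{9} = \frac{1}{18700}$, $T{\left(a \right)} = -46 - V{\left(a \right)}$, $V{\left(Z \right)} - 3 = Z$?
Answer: $\frac{1264129}{18700} \approx 67.6$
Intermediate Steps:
$V{\left(Z \right)} = 3 + Z$
$T{\left(a \right)} = -49 - a$ ($T{\left(a \right)} = -46 - \left(3 + a\right) = -49 - a$)
$q = \frac{9}{18700} \approx 0.00048128$
$q - T{\left(\frac{93}{5} \right)} = \frac{9}{18700} - \left(-49 - \frac{93}{5}\right) = \frac{9}{18700} - - \frac{338}{5} = \frac{9}{18700} + \frac{338}{5} = \frac{1264129}{18700}$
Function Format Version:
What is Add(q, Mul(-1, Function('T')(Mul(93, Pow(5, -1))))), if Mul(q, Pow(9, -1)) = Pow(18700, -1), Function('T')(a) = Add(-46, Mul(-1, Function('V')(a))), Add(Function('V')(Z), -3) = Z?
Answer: Rational(1264129, 18700) ≈ 67.600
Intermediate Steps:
Function('V')(Z) = Add(3, Z)
Function('T')(a) = Add(-49, Mul(-1, a)) (Function('T')(a) = Add(-46, Mul(-1, Add(3, a))) = Add(-46, Add(-3, Mul(-1, a))) = Add(-49, Mul(-1, a)))
q = Rational(9, 18700) (q = Mul(9, Pow(18700, -1)) = Mul(9, Rational(1, 18700)) = Rational(9, 18700) ≈ 0.00048128)
Add(q, Mul(-1, Function('T')(Mul(93, Pow(5, -1))))) = Add(Rational(9, 18700), Mul(-1, Add(-49, Mul(-1, Mul(93, Pow(5, -1)))))) = Add(Rational(9, 18700), Mul(-1, Add(-49, Mul(-1, Mul(93, Rational(1, 5)))))) = Add(Rational(9, 18700), Mul(-1, Add(-49, Mul(-1, Rational(93, 5))))) = Add(Rational(9, 18700), Mul(-1, Add(-49, Rational(-93, 5)))) = Add(Rational(9, 18700), Mul(-1, Rational(-338, 5))) = Add(Rational(9, 18700), Rational(338, 5)) = Rational(1264129, 18700)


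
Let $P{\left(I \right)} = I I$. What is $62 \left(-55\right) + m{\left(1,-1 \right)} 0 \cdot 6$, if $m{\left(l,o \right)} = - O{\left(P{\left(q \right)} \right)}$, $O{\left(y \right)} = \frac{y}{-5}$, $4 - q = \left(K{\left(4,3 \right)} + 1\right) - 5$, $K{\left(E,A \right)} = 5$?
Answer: $-3410$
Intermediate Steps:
$q = 3$ ($q = 4 - \left(\left(5 + 1\right) - 5\right) = 4 - \left(6 - 5\right) = 4 - 1 = 3$)
$P{\left(I \right)} = I^{2}$
$O{\left(y \right)} = - \frac{y}{5}$ ($O{\left(y \right)} = y \left(- \frac{1}{5}\right) = - \frac{y}{5}$)
$m{\left(l,o \right)} = \frac{9}{5}$ ($m{\left(l,o \right)} = - \frac{\left(-1\right) 3^{2}}{5} = - \frac{\left(-1\right) 9}{5} = \left(-1\right) \left(- \frac{9}{5}\right) = \frac{9}{5}$)
$62 \left(-55\right) + m{\left(1,-1 \right)} 0 \cdot 6 = 62 \left(-55\right) + \frac{9}{5} \cdot 0 \cdot 6 = -3410 + 0 \cdot 6 = -3410 + 0 = -3410$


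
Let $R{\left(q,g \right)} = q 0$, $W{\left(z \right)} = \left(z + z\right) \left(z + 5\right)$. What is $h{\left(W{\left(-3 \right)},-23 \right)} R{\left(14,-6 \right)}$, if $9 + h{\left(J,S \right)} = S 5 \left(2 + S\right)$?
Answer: $0$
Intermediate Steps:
$W{\left(z \right)} = 2 z \left(5 + z\right)$
$h{\left(J,S \right)} = -9 + 5 S \left(2 + S\right)$ ($h{\left(J,S \right)} = -9 + S 5 \left(2 + S\right) = -9 + 5 S \left(2 + S\right)$)
$R{\left(q,g \right)} = 0$
$h{\left(W{\left(-3 \right)},-23 \right)} R{\left(14,-6 \right)} = \left(-9 + 5 \left(-23\right)^{2} + 10 \left(-23\right)\right) 0 = \left(-9 + 5 \cdot 529 - 230\right) 0 = \left(-9 + 2645 - 230\right) 0 = 2406 \cdot 0 = 0$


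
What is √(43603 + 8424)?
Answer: √52027 ≈ 228.09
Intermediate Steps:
√(43603 + 8424) = √52027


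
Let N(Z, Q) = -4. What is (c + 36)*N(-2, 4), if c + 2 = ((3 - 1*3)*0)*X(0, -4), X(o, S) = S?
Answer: -136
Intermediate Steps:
c = -2 (c = -2 + ((3 - 1*3)*0)*(-4) = -2 + ((3 - 3)*0)*(-4) = -2 + (0*0)*(-4) = -2 + 0*(-4) = -2 + 0 = -2)
(c + 36)*N(-2, 4) = (-2 + 36)*(-4) = 34*(-4) = -136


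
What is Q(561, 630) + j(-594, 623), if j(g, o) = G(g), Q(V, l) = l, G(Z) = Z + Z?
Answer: -558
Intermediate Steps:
G(Z) = 2*Z
j(g, o) = 2*g
Q(561, 630) + j(-594, 623) = 630 + 2*(-594) = 630 - 1188 = -558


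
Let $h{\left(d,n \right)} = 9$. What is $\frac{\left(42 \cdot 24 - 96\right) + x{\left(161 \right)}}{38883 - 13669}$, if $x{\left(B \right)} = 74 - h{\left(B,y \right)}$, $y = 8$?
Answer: $\frac{977}{25214} \approx 0.038748$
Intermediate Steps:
$x{\left(B \right)} = 65$ ($x{\left(B \right)} = 74 - 9 = 65$)
$\frac{\left(42 \cdot 24 - 96\right) + x{\left(161 \right)}}{38883 - 13669} = \frac{\left(42 \cdot 24 - 96\right) + 65}{38883 - 13669} = \frac{\left(1008 - 96\right) + 65}{25214} = \left(912 + 65\right) \frac{1}{25214} = 977 \cdot \frac{1}{25214} = \frac{977}{25214}$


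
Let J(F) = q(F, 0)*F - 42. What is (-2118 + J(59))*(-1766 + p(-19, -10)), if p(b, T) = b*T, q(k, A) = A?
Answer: 3404160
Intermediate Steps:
p(b, T) = T*b
J(F) = -42 (J(F) = 0*F - 42 = 0 - 42 = -42)
(-2118 + J(59))*(-1766 + p(-19, -10)) = (-2118 - 42)*(-1766 - 10*(-19)) = -2160*(-1766 + 190) = -2160*(-1576) = 3404160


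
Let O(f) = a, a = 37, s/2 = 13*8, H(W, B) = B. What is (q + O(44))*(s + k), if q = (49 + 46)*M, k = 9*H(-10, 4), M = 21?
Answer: 495808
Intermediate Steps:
s = 208 (s = 2*(13*8) = 2*104 = 208)
k = 36 (k = 9*4 = 36)
q = 1995 (q = (49 + 46)*21 = 95*21 = 1995)
O(f) = 37
(q + O(44))*(s + k) = (1995 + 37)*(208 + 36) = 2032*244 = 495808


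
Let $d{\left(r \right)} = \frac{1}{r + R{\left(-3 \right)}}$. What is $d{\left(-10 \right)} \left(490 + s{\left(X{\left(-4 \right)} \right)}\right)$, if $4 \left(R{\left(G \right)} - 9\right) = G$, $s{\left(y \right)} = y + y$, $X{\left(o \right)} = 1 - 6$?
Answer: $- \frac{1920}{7} \approx -274.29$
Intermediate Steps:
$X{\left(o \right)} = -5$ ($X{\left(o \right)} = 1 - 6 = -5$)
$s{\left(y \right)} = 2 y$
$R{\left(G \right)} = 9 + \frac{G}{4}$
$d{\left(r \right)} = \frac{1}{\frac{33}{4} + r}$ ($d{\left(r \right)} = \frac{1}{r + \left(9 + \frac{1}{4} \left(-3\right)\right)} = \frac{1}{r + \left(9 - \frac{3}{4}\right)} = \frac{1}{r + \frac{33}{4}} = \frac{1}{\frac{33}{4} + r}$)
$d{\left(-10 \right)} \left(490 + s{\left(X{\left(-4 \right)} \right)}\right) = \frac{4}{33 + 4 \left(-10\right)} \left(490 + 2 \left(-5\right)\right) = \frac{4}{33 - 40} \left(490 - 10\right) = \frac{4}{-7} \cdot 480 = 4 \left(- \frac{1}{7}\right) 480 = \left(- \frac{4}{7}\right) 480 = - \frac{1920}{7}$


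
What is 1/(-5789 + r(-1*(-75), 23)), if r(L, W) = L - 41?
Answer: -1/5755 ≈ -0.00017376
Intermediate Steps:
r(L, W) = -41 + L
1/(-5789 + r(-1*(-75), 23)) = 1/(-5789 + (-41 - 1*(-75))) = 1/(-5789 + (-41 + 75)) = 1/(-5789 + 34) = 1/(-5755) = -1/5755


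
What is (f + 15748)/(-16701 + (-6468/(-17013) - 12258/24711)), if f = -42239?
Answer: 1237448307257/780142975661 ≈ 1.5862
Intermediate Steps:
(f + 15748)/(-16701 + (-6468/(-17013) - 12258/24711)) = (-42239 + 15748)/(-16701 + (-6468/(-17013) - 12258/24711)) = -26491/(-16701 + (-6468*(-1/17013) - 12258*1/24711)) = -26491/(-16701 + (2156/5671 - 4086/8237)) = -26491/(-16701 - 5412734/46712027) = -26491/(-780142975661/46712027) = -26491*(-46712027/780142975661) = 1237448307257/780142975661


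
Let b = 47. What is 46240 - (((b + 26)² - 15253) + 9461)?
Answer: 46703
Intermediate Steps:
46240 - (((b + 26)² - 15253) + 9461) = 46240 - (((47 + 26)² - 15253) + 9461) = 46240 - ((73² - 15253) + 9461) = 46240 - ((5329 - 15253) + 9461) = 46240 - (-9924 + 9461) = 46240 - 1*(-463) = 46240 + 463 = 46703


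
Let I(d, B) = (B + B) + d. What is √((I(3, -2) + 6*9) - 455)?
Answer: I*√402 ≈ 20.05*I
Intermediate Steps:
I(d, B) = d + 2*B (I(d, B) = 2*B + d = d + 2*B)
√((I(3, -2) + 6*9) - 455) = √(((3 + 2*(-2)) + 6*9) - 455) = √(((3 - 4) + 54) - 455) = √((-1 + 54) - 455) = √(53 - 455) = √(-402) = I*√402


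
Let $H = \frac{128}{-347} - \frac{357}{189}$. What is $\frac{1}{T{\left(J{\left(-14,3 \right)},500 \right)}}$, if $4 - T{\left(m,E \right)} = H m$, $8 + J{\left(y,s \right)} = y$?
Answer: $- \frac{3123}{142630} \approx -0.021896$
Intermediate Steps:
$J{\left(y,s \right)} = -8 + y$
$H = - \frac{7051}{3123}$ ($H = 128 \left(- \frac{1}{347}\right) - \frac{17}{9} = - \frac{128}{347} - \frac{17}{9} = - \frac{7051}{3123} \approx -2.2578$)
$T{\left(m,E \right)} = 4 + \frac{7051 m}{3123}$ ($T{\left(m,E \right)} = 4 - - \frac{7051 m}{3123} = 4 + \frac{7051 m}{3123}$)
$\frac{1}{T{\left(J{\left(-14,3 \right)},500 \right)}} = \frac{1}{4 + \frac{7051 \left(-8 - 14\right)}{3123}} = \frac{1}{4 + \frac{7051}{3123} \left(-22\right)} = \frac{1}{4 - \frac{155122}{3123}} = \frac{1}{- \frac{142630}{3123}} = - \frac{3123}{142630}$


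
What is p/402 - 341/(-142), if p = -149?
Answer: 28981/14271 ≈ 2.0308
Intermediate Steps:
p/402 - 341/(-142) = -149/402 - 341/(-142) = -149*1/402 - 341*(-1/142) = -149/402 + 341/142 = 28981/14271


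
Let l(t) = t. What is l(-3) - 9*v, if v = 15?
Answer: -138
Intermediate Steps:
l(-3) - 9*v = -3 - 9*15 = -3 - 135 = -138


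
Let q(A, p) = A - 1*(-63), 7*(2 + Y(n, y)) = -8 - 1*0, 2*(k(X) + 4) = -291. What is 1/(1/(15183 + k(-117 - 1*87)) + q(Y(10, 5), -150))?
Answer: 210469/12598087 ≈ 0.016706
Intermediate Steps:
k(X) = -299/2 (k(X) = -4 + (1/2)*(-291) = -4 - 291/2 = -299/2)
Y(n, y) = -22/7 (Y(n, y) = -2 + (-8 - 1*0)/7 = -2 + (-8 + 0)/7 = -2 + (1/7)*(-8) = -2 - 8/7 = -22/7)
q(A, p) = 63 + A (q(A, p) = A + 63 = 63 + A)
1/(1/(15183 + k(-117 - 1*87)) + q(Y(10, 5), -150)) = 1/(1/(15183 - 299/2) + (63 - 22/7)) = 1/(1/(30067/2) + 419/7) = 1/(2/30067 + 419/7) = 1/(12598087/210469) = 210469/12598087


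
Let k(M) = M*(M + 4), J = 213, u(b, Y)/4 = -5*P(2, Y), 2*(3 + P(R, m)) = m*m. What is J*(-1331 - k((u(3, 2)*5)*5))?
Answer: -53959503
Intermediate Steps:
P(R, m) = -3 + m²/2 (P(R, m) = -3 + (m*m)/2 = -3 + m²/2)
u(b, Y) = 60 - 10*Y² (u(b, Y) = 4*(-5*(-3 + Y²/2)) = 4*(15 - 5*Y²/2) = 60 - 10*Y²)
k(M) = M*(4 + M)
J*(-1331 - k((u(3, 2)*5)*5)) = 213*(-1331 - ((60 - 10*2²)*5)*5*(4 + ((60 - 10*2²)*5)*5)) = 213*(-1331 - ((60 - 10*4)*5)*5*(4 + ((60 - 10*4)*5)*5)) = 213*(-1331 - ((60 - 40)*5)*5*(4 + ((60 - 40)*5)*5)) = 213*(-1331 - (20*5)*5*(4 + (20*5)*5)) = 213*(-1331 - 100*5*(4 + 100*5)) = 213*(-1331 - 500*(4 + 500)) = 213*(-1331 - 500*504) = 213*(-1331 - 1*252000) = 213*(-1331 - 252000) = 213*(-253331) = -53959503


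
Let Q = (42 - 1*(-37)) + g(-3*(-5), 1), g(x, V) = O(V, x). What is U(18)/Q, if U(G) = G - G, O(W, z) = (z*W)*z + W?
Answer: 0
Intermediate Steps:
O(W, z) = W + W*z**2 (O(W, z) = (W*z)*z + W = W*z**2 + W = W + W*z**2)
U(G) = 0
g(x, V) = V*(1 + x**2)
Q = 305 (Q = (42 - 1*(-37)) + 1*(1 + (-3*(-5))**2) = (42 + 37) + 1*(1 + 15**2) = 79 + 1*(1 + 225) = 79 + 1*226 = 79 + 226 = 305)
U(18)/Q = 0/305 = 0*(1/305) = 0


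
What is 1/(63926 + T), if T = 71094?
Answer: 1/135020 ≈ 7.4063e-6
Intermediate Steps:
1/(63926 + T) = 1/(63926 + 71094) = 1/135020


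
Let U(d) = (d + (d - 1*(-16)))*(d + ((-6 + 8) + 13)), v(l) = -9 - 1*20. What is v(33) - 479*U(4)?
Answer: -218453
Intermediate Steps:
v(l) = -29 (v(l) = -9 - 20 = -29)
U(d) = (15 + d)*(16 + 2*d) (U(d) = (d + (d + 16))*(d + (2 + 13)) = (d + (16 + d))*(d + 15) = (16 + 2*d)*(15 + d) = (15 + d)*(16 + 2*d))
v(33) - 479*U(4) = -29 - 479*(240 + 2*4² + 46*4) = -29 - 479*(240 + 2*16 + 184) = -29 - 479*(240 + 32 + 184) = -29 - 479*456 = -29 - 218424 = -218453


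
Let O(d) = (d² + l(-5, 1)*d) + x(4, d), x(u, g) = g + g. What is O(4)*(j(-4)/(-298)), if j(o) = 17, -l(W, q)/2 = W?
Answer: -544/149 ≈ -3.6510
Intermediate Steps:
x(u, g) = 2*g
l(W, q) = -2*W
O(d) = d² + 12*d (O(d) = (d² + (-2*(-5))*d) + 2*d = (d² + 10*d) + 2*d = d² + 12*d)
O(4)*(j(-4)/(-298)) = (4*(12 + 4))*(17/(-298)) = (4*16)*(17*(-1/298)) = 64*(-17/298) = -544/149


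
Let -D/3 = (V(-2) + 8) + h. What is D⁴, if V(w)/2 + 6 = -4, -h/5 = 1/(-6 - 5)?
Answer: 21071715921/14641 ≈ 1.4392e+6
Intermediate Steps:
h = 5/11 (h = -5/(-6 - 5) = -5/(-11) = -5*(-1/11) = 5/11 ≈ 0.45455)
V(w) = -20 (V(w) = -12 + 2*(-4) = -12 - 8 = -20)
D = 381/11 (D = -3*((-20 + 8) + 5/11) = -3*(-12 + 5/11) = -3*(-127/11) = 381/11 ≈ 34.636)
D⁴ = (381/11)⁴ = 21071715921/14641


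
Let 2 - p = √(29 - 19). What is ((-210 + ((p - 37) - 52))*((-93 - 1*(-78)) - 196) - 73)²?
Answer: 3918454046 + 26414668*√10 ≈ 4.0020e+9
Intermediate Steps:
p = 2 - √10 (p = 2 - √(29 - 19) = 2 - √10 ≈ -1.1623)
((-210 + ((p - 37) - 52))*((-93 - 1*(-78)) - 196) - 73)² = ((-210 + (((2 - √10) - 37) - 52))*((-93 - 1*(-78)) - 196) - 73)² = ((-210 + ((-35 - √10) - 52))*((-93 + 78) - 196) - 73)² = ((-210 + (-87 - √10))*(-15 - 196) - 73)² = ((-297 - √10)*(-211) - 73)² = ((62667 + 211*√10) - 73)² = (62594 + 211*√10)²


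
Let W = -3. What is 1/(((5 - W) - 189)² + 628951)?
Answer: 1/661712 ≈ 1.5112e-6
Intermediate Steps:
1/(((5 - W) - 189)² + 628951) = 1/(((5 - 1*(-3)) - 189)² + 628951) = 1/(((5 + 3) - 189)² + 628951) = 1/((8 - 189)² + 628951) = 1/((-181)² + 628951) = 1/(32761 + 628951) = 1/661712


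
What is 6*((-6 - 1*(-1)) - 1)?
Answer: -36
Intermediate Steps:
6*((-6 - 1*(-1)) - 1) = 6*((-6 + 1) - 1) = 6*(-5 - 1) = 6*(-6) = -36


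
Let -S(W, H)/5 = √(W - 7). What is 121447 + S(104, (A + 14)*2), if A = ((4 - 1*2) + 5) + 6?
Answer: 121447 - 5*√97 ≈ 1.2140e+5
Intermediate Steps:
A = 13 (A = ((4 - 2) + 5) + 6 = (2 + 5) + 6 = 7 + 6 = 13)
S(W, H) = -5*√(-7 + W) (S(W, H) = -5*√(W - 7) = -5*√(-7 + W))
121447 + S(104, (A + 14)*2) = 121447 - 5*√(-7 + 104) = 121447 - 5*√97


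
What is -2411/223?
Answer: -2411/223 ≈ -10.812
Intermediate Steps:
-2411/223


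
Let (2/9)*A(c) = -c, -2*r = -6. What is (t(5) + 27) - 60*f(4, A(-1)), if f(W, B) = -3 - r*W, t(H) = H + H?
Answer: 937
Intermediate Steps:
r = 3 (r = -½*(-6) = 3)
A(c) = -9*c/2 (A(c) = 9*(-c)/2 = -9*c/2)
t(H) = 2*H
f(W, B) = -3 - 3*W
(t(5) + 27) - 60*f(4, A(-1)) = (2*5 + 27) - 60*(-3 - 3*4) = (10 + 27) - 60*(-3 - 12) = 37 - 60*(-15) = 37 + 900 = 937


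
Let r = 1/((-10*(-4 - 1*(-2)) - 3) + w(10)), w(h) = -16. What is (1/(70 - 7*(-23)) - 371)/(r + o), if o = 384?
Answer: -17140/17787 ≈ -0.96362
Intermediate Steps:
r = 1 (r = 1/((-10*(-4 - 1*(-2)) - 3) - 16) = 1/((-10*(-4 + 2) - 3) - 16) = 1/((-10*(-2) - 3) - 16) = 1/((20 - 3) - 16) = 1/(17 - 16) = 1/1 = 1)
(1/(70 - 7*(-23)) - 371)/(r + o) = (1/(70 - 7*(-23)) - 371)/(1 + 384) = (1/(70 + 161) - 371)/385 = (1/231 - 371)*(1/385) = -85700/231*1/385 = -17140/17787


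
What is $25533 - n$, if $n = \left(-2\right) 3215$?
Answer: $31963$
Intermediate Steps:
$n = -6430$
$25533 - n = 25533 - -6430 = 25533 + 6430 = 31963$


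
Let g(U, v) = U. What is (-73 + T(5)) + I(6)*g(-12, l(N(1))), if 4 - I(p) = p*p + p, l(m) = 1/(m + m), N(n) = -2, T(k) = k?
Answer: 388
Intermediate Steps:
l(m) = 1/(2*m)
I(p) = 4 - p - p² (I(p) = 4 - (p*p + p) = 4 - (p² + p) = 4 - (p + p²) = 4 + (-p - p²) = 4 - p - p²)
(-73 + T(5)) + I(6)*g(-12, l(N(1))) = (-73 + 5) + (4 - 1*6 - 1*6²)*(-12) = -68 + (4 - 6 - 1*36)*(-12) = -68 + (4 - 6 - 36)*(-12) = -68 - 38*(-12) = -68 + 456 = 388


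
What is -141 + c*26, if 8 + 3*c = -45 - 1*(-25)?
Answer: -1151/3 ≈ -383.67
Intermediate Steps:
c = -28/3 (c = -8/3 + (-45 - 1*(-25))/3 = -8/3 + (-45 + 25)/3 = -8/3 + (1/3)*(-20) = -8/3 - 20/3 = -28/3 ≈ -9.3333)
-141 + c*26 = -141 - 28/3*26 = -141 - 728/3 = -1151/3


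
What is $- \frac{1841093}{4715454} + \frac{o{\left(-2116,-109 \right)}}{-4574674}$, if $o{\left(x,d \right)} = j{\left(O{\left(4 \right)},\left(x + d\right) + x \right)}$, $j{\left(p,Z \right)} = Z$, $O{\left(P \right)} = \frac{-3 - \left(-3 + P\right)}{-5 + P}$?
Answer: $- \frac{2100482623217}{5392916202999} \approx -0.38949$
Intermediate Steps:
$O{\left(P \right)} = - \frac{P}{-5 + P}$ ($O{\left(P \right)} = \frac{\left(-1\right) P}{-5 + P} = - \frac{P}{-5 + P}$)
$o{\left(x,d \right)} = d + 2 x$ ($o{\left(x,d \right)} = \left(x + d\right) + x = \left(d + x\right) + x = d + 2 x$)
$- \frac{1841093}{4715454} + \frac{o{\left(-2116,-109 \right)}}{-4574674} = - \frac{1841093}{4715454} + \frac{-109 + 2 \left(-2116\right)}{-4574674} = \left(-1841093\right) \frac{1}{4715454} + \left(-109 - 4232\right) \left(- \frac{1}{4574674}\right) = - \frac{1841093}{4715454} - - \frac{4341}{4574674} = - \frac{1841093}{4715454} + \frac{4341}{4574674} = - \frac{2100482623217}{5392916202999}$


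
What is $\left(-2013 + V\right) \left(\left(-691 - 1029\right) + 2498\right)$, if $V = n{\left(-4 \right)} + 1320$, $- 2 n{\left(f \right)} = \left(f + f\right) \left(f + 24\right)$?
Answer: $-476914$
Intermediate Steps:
$n{\left(f \right)} = - f \left(24 + f\right)$ ($n{\left(f \right)} = - \frac{\left(f + f\right) \left(f + 24\right)}{2} = - \frac{2 f \left(24 + f\right)}{2} = - f \left(24 + f\right)$)
$V = 1400$ ($V = \left(-1\right) \left(-4\right) \left(24 - 4\right) + 1320 = \left(-1\right) \left(-4\right) 20 + 1320 = 80 + 1320 = 1400$)
$\left(-2013 + V\right) \left(\left(-691 - 1029\right) + 2498\right) = \left(-2013 + 1400\right) \left(\left(-691 - 1029\right) + 2498\right) = - 613 \left(\left(-691 - 1029\right) + 2498\right) = - 613 \left(-1720 + 2498\right) = \left(-613\right) 778 = -476914$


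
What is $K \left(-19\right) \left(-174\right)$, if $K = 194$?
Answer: $641364$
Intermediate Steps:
$K \left(-19\right) \left(-174\right) = 194 \left(-19\right) \left(-174\right) = \left(-3686\right) \left(-174\right) = 641364$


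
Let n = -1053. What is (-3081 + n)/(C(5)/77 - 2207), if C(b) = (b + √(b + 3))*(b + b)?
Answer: 54078726702/28862271521 + 6366360*√2/28862271521 ≈ 1.8740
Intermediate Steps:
C(b) = 2*b*(b + √(3 + b)) (C(b) = (b + √(3 + b))*(2*b) = 2*b*(b + √(3 + b)))
(-3081 + n)/(C(5)/77 - 2207) = (-3081 - 1053)/((2*5*(5 + √(3 + 5)))/77 - 2207) = -4134/((2*5*(5 + √8))/77 - 2207) = -4134/((2*5*(5 + 2*√2))/77 - 2207) = -4134/((50 + 20*√2)/77 - 2207) = -4134/((50/77 + 20*√2/77) - 2207) = -4134/(-169889/77 + 20*√2/77)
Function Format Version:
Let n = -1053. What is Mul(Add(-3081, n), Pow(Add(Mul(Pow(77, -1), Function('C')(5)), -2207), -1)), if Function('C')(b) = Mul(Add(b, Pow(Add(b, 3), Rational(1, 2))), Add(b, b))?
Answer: Add(Rational(54078726702, 28862271521), Mul(Rational(6366360, 28862271521), Pow(2, Rational(1, 2)))) ≈ 1.8740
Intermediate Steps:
Function('C')(b) = Mul(2, b, Add(b, Pow(Add(3, b), Rational(1, 2)))) (Function('C')(b) = Mul(Add(b, Pow(Add(3, b), Rational(1, 2))), Mul(2, b)) = Mul(2, b, Add(b, Pow(Add(3, b), Rational(1, 2)))))
Mul(Add(-3081, n), Pow(Add(Mul(Pow(77, -1), Function('C')(5)), -2207), -1)) = Mul(Add(-3081, -1053), Pow(Add(Mul(Pow(77, -1), Mul(2, 5, Add(5, Pow(Add(3, 5), Rational(1, 2))))), -2207), -1)) = Mul(-4134, Pow(Add(Mul(Rational(1, 77), Mul(2, 5, Add(5, Pow(8, Rational(1, 2))))), -2207), -1)) = Mul(-4134, Pow(Add(Mul(Rational(1, 77), Mul(2, 5, Add(5, Mul(2, Pow(2, Rational(1, 2)))))), -2207), -1)) = Mul(-4134, Pow(Add(Mul(Rational(1, 77), Add(50, Mul(20, Pow(2, Rational(1, 2))))), -2207), -1)) = Mul(-4134, Pow(Add(Add(Rational(50, 77), Mul(Rational(20, 77), Pow(2, Rational(1, 2)))), -2207), -1)) = Mul(-4134, Pow(Add(Rational(-169889, 77), Mul(Rational(20, 77), Pow(2, Rational(1, 2)))), -1))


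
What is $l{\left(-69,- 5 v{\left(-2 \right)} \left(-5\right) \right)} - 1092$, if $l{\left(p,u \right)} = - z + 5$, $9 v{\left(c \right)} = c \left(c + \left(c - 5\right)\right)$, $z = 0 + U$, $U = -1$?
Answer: $-1086$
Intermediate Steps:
$z = -1$ ($z = 0 - 1 = -1$)
$v{\left(c \right)} = \frac{c \left(-5 + 2 c\right)}{9}$ ($v{\left(c \right)} = \frac{c \left(c + \left(c - 5\right)\right)}{9} = \frac{c \left(c + \left(-5 + c\right)\right)}{9} = \frac{c \left(-5 + 2 c\right)}{9}$)
$l{\left(p,u \right)} = 6$ ($l{\left(p,u \right)} = \left(-1\right) \left(-1\right) + 5 = 1 + 5 = 6$)
$l{\left(-69,- 5 v{\left(-2 \right)} \left(-5\right) \right)} - 1092 = 6 - 1092 = -1086$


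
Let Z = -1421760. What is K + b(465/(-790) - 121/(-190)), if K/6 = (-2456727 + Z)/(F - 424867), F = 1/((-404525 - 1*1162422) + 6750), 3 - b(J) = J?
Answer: 3190782257508773/55276511356600 ≈ 57.724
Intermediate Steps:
b(J) = 3 - J
F = -1/1560197 (F = 1/((-404525 - 1162422) + 6750) = 1/(-1566947 + 6750) = 1/(-1560197) = -1/1560197 ≈ -6.4094e-7)
K = 2017067927313/36826456600 (K = 6*((-2456727 - 1421760)/(-1/1560197 - 424867)) = 6*(-3878487/(-662876218800/1560197)) = 6*(-3878487*(-1560197/662876218800)) = 6*(672355975771/73652913200) = 2017067927313/36826456600 ≈ 54.772)
K + b(465/(-790) - 121/(-190)) = 2017067927313/36826456600 + (3 - (465/(-790) - 121/(-190))) = 2017067927313/36826456600 + (3 - (465*(-1/790) - 121*(-1/190))) = 2017067927313/36826456600 + (3 - (-93/158 + 121/190)) = 2017067927313/36826456600 + (3 - 1*362/7505) = 2017067927313/36826456600 + (3 - 362/7505) = 2017067927313/36826456600 + 22153/7505 = 3190782257508773/55276511356600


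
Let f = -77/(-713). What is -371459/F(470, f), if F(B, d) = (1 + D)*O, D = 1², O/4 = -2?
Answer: 371459/16 ≈ 23216.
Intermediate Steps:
f = 77/713 (f = -77*(-1/713) = 77/713 ≈ 0.10799)
O = -8 (O = 4*(-2) = -8)
D = 1
F(B, d) = -16 (F(B, d) = (1 + 1)*(-8) = 2*(-8) = -16)
-371459/F(470, f) = -371459/(-16) = -371459*(-1/16) = 371459/16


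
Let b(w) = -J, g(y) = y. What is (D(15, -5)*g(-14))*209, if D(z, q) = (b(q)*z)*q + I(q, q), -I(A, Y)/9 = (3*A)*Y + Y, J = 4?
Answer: 965580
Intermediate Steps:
I(A, Y) = -9*Y - 27*A*Y (I(A, Y) = -9*((3*A)*Y + Y) = -9*(3*A*Y + Y) = -9*(Y + 3*A*Y) = -9*Y - 27*A*Y)
b(w) = -4 (b(w) = -1*4 = -4)
D(z, q) = -9*q*(1 + 3*q) - 4*q*z (D(z, q) = (-4*z)*q - 9*q*(1 + 3*q) = -4*q*z - 9*q*(1 + 3*q) = -9*q*(1 + 3*q) - 4*q*z)
(D(15, -5)*g(-14))*209 = (-5*(-9 - 27*(-5) - 4*15)*(-14))*209 = (-5*(-9 + 135 - 60)*(-14))*209 = (-5*66*(-14))*209 = -330*(-14)*209 = 4620*209 = 965580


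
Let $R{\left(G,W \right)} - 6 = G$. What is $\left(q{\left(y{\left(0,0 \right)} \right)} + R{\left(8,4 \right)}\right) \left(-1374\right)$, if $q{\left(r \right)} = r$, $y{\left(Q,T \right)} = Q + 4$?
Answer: $-24732$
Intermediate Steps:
$R{\left(G,W \right)} = 6 + G$
$y{\left(Q,T \right)} = 4 + Q$
$\left(q{\left(y{\left(0,0 \right)} \right)} + R{\left(8,4 \right)}\right) \left(-1374\right) = \left(\left(4 + 0\right) + \left(6 + 8\right)\right) \left(-1374\right) = \left(4 + 14\right) \left(-1374\right) = 18 \left(-1374\right) = -24732$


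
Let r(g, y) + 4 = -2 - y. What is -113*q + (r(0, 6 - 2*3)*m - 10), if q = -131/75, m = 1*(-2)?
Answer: 14953/75 ≈ 199.37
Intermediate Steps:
r(g, y) = -6 - y (r(g, y) = -4 + (-2 - y) = -6 - y)
m = -2
q = -131/75 (q = -131*1/75 = -131/75 ≈ -1.7467)
-113*q + (r(0, 6 - 2*3)*m - 10) = -113*(-131/75) + ((-6 - (6 - 2*3))*(-2) - 10) = 14803/75 + ((-6 - (6 - 6))*(-2) - 10) = 14803/75 + ((-6 - 1*0)*(-2) - 10) = 14803/75 + ((-6 + 0)*(-2) - 10) = 14803/75 + (-6*(-2) - 10) = 14803/75 + (12 - 10) = 14803/75 + 2 = 14953/75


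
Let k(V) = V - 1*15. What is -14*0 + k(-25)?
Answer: -40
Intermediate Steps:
k(V) = -15 + V (k(V) = V - 15 = -15 + V)
-14*0 + k(-25) = -14*0 + (-15 - 25) = 0 - 40 = -40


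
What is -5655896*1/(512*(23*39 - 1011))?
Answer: 706987/7296 ≈ 96.901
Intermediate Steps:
-5655896*1/(512*(23*39 - 1011)) = -5655896*1/(512*(897 - 1011)) = -5655896/(512*(-114)) = -5655896/(-58368) = -5655896*(-1/58368) = 706987/7296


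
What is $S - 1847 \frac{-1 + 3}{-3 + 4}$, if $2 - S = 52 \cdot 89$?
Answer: $-8320$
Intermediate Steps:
$S = -4626$ ($S = 2 - 52 \cdot 89 = 2 - 4628 = -4626$)
$S - 1847 \frac{-1 + 3}{-3 + 4} = -4626 - 1847 \frac{-1 + 3}{-3 + 4} = -4626 - 1847 \cdot \frac{2}{1} = -4626 - 1847 \cdot 2 \cdot 1 = -4626 - 1847 \cdot 2 = -4626 - 3694 = -8320$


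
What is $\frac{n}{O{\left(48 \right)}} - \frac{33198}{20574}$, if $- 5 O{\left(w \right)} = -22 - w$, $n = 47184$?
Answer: $\frac{80858237}{24003} \approx 3368.7$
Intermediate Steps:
$O{\left(w \right)} = \frac{22}{5} + \frac{w}{5}$ ($O{\left(w \right)} = - \frac{-22 - w}{5} = \frac{22}{5} + \frac{w}{5}$)
$\frac{n}{O{\left(48 \right)}} - \frac{33198}{20574} = \frac{47184}{\frac{22}{5} + \frac{1}{5} \cdot 48} - \frac{33198}{20574} = \frac{47184}{\frac{22}{5} + \frac{48}{5}} - \frac{5533}{3429} = \frac{47184}{14} - \frac{5533}{3429} = 47184 \cdot \frac{1}{14} - \frac{5533}{3429} = \frac{23592}{7} - \frac{5533}{3429} = \frac{80858237}{24003}$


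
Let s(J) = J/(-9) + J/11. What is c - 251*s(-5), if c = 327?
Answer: 29863/99 ≈ 301.65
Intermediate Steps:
s(J) = -2*J/99 (s(J) = J*(-⅑) + J*(1/11) = -J/9 + J/11 = -2*J/99)
c - 251*s(-5) = 327 - (-502)*(-5)/99 = 327 - 251*10/99 = 327 - 2510/99 = 29863/99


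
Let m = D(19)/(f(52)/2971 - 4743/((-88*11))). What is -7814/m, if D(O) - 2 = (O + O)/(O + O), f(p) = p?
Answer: -55251969623/4313892 ≈ -12808.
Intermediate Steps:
D(O) = 3 (D(O) = 2 + (O + O)/(O + O) = 2 + (2*O)/((2*O)) = 2 + (2*O)*(1/(2*O)) = 2 + 1 = 3)
m = 8627784/14141789 (m = 3/(52/2971 - 4743/((-88*11))) = 3/(52*(1/2971) - 4743/(-968)) = 3/(52/2971 - 4743*(-1/968)) = 3/(52/2971 + 4743/968) = 3/(14141789/2875928) = 3*(2875928/14141789) = 8627784/14141789 ≈ 0.61009)
-7814/m = -7814/8627784/14141789 = -7814*14141789/8627784 = -55251969623/4313892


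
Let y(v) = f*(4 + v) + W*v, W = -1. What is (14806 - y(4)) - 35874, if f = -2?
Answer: -21048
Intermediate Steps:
y(v) = -8 - 3*v (y(v) = -2*(4 + v) - v = (-8 - 2*v) - v = -8 - 3*v)
(14806 - y(4)) - 35874 = (14806 - (-8 - 3*4)) - 35874 = (14806 - (-8 - 12)) - 35874 = (14806 - 1*(-20)) - 35874 = (14806 + 20) - 35874 = 14826 - 35874 = -21048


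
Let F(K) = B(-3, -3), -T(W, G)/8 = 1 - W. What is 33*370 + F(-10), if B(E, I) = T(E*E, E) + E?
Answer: 12271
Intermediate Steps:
T(W, G) = -8 + 8*W (T(W, G) = -8*(1 - W) = -8 + 8*W)
B(E, I) = -8 + E + 8*E² (B(E, I) = (-8 + 8*(E*E)) + E = (-8 + 8*E²) + E = -8 + E + 8*E²)
F(K) = 61 (F(K) = -8 - 3 + 8*(-3)² = -8 - 3 + 8*9 = -8 - 3 + 72 = 61)
33*370 + F(-10) = 33*370 + 61 = 12210 + 61 = 12271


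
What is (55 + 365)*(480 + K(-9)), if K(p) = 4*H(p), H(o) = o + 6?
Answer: 196560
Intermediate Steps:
H(o) = 6 + o
K(p) = 24 + 4*p (K(p) = 4*(6 + p) = 24 + 4*p)
(55 + 365)*(480 + K(-9)) = (55 + 365)*(480 + (24 + 4*(-9))) = 420*(480 + (24 - 36)) = 420*(480 - 12) = 420*468 = 196560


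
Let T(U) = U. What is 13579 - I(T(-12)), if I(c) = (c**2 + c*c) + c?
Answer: 13303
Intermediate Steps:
I(c) = c + 2*c**2 (I(c) = (c**2 + c**2) + c = 2*c**2 + c = c + 2*c**2)
13579 - I(T(-12)) = 13579 - (-12)*(1 + 2*(-12)) = 13579 - (-12)*(1 - 24) = 13579 - (-12)*(-23) = 13579 - 1*276 = 13579 - 276 = 13303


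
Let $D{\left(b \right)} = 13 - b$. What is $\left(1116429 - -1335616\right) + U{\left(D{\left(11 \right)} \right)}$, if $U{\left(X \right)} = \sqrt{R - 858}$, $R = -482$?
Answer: $2452045 + 2 i \sqrt{335} \approx 2.452 \cdot 10^{6} + 36.606 i$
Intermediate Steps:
$U{\left(X \right)} = 2 i \sqrt{335}$ ($U{\left(X \right)} = \sqrt{-482 - 858} = \sqrt{-1340} = 2 i \sqrt{335}$)
$\left(1116429 - -1335616\right) + U{\left(D{\left(11 \right)} \right)} = \left(1116429 - -1335616\right) + 2 i \sqrt{335} = \left(1116429 + 1335616\right) + 2 i \sqrt{335} = 2452045 + 2 i \sqrt{335}$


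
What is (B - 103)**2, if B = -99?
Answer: 40804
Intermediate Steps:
(B - 103)**2 = (-99 - 103)**2 = (-202)**2 = 40804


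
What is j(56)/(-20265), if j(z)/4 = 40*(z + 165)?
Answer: -7072/4053 ≈ -1.7449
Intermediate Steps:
j(z) = 26400 + 160*z (j(z) = 4*(40*(z + 165)) = 4*(40*(165 + z)) = 4*(6600 + 40*z) = 26400 + 160*z)
j(56)/(-20265) = (26400 + 160*56)/(-20265) = (26400 + 8960)*(-1/20265) = 35360*(-1/20265) = -7072/4053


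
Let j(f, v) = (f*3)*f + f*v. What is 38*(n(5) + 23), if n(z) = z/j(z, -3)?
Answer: 5263/6 ≈ 877.17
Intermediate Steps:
j(f, v) = 3*f² + f*v (j(f, v) = (3*f)*f + f*v = 3*f² + f*v)
n(z) = 1/(-3 + 3*z) (n(z) = z/((z*(-3 + 3*z))) = z*(1/(z*(-3 + 3*z))) = 1/(-3 + 3*z))
38*(n(5) + 23) = 38*(1/(3*(-1 + 5)) + 23) = 38*((⅓)/4 + 23) = 38*((⅓)*(¼) + 23) = 38*(1/12 + 23) = 38*(277/12) = 5263/6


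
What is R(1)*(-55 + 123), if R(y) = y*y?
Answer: 68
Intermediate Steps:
R(y) = y**2
R(1)*(-55 + 123) = 1**2*(-55 + 123) = 1*68 = 68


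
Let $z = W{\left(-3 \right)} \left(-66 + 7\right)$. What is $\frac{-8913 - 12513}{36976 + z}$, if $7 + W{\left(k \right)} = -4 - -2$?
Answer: $- \frac{21426}{37507} \approx -0.57125$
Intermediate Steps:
$W{\left(k \right)} = -9$ ($W{\left(k \right)} = -7 - 2 = -9$)
$z = 531$ ($z = - 9 \left(-66 + 7\right) = \left(-9\right) \left(-59\right) = 531$)
$\frac{-8913 - 12513}{36976 + z} = \frac{-8913 - 12513}{36976 + 531} = - \frac{21426}{37507}$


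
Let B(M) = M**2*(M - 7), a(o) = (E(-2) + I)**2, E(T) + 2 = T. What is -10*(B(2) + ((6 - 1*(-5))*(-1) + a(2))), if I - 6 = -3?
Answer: 300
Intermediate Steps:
I = 3 (I = 6 - 3 = 3)
E(T) = -2 + T
a(o) = 1 (a(o) = ((-2 - 2) + 3)**2 = (-4 + 3)**2 = (-1)**2 = 1)
B(M) = M**2*(-7 + M)
-10*(B(2) + ((6 - 1*(-5))*(-1) + a(2))) = -10*(2**2*(-7 + 2) + ((6 - 1*(-5))*(-1) + 1)) = -10*(4*(-5) + ((6 + 5)*(-1) + 1)) = -10*(-20 + (11*(-1) + 1)) = -10*(-20 + (-11 + 1)) = -10*(-20 - 10) = -10*(-30) = 300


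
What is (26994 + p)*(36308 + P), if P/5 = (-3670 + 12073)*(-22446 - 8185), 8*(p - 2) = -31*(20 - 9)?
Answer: -277495810828439/8 ≈ -3.4687e+13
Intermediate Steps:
p = -325/8 (p = 2 + (-31*(20 - 9))/8 = 2 + (-31*11)/8 = 2 + (⅛)*(-341) = 2 - 341/8 = -325/8 ≈ -40.625)
P = -1286961465 (P = 5*((-3670 + 12073)*(-22446 - 8185)) = 5*(8403*(-30631)) = 5*(-257392293) = -1286961465)
(26994 + p)*(36308 + P) = (26994 - 325/8)*(36308 - 1286961465) = (215627/8)*(-1286925157) = -277495810828439/8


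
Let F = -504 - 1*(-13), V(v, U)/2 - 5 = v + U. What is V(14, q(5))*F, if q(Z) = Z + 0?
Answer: -23568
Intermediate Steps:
q(Z) = Z
V(v, U) = 10 + 2*U + 2*v (V(v, U) = 10 + 2*(v + U) = 10 + 2*(U + v) = 10 + (2*U + 2*v) = 10 + 2*U + 2*v)
F = -491 (F = -504 + 13 = -491)
V(14, q(5))*F = (10 + 2*5 + 2*14)*(-491) = (10 + 10 + 28)*(-491) = 48*(-491) = -23568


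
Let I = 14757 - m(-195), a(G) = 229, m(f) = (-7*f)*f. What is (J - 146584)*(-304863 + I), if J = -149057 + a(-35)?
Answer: 7069504572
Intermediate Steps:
m(f) = -7*f²
I = 280932 (I = 14757 - (-7)*(-195)² = 14757 - (-7)*38025 = 14757 - 1*(-266175) = 14757 + 266175 = 280932)
J = -148828 (J = -149057 + 229 = -148828)
(J - 146584)*(-304863 + I) = (-148828 - 146584)*(-304863 + 280932) = -295412*(-23931) = 7069504572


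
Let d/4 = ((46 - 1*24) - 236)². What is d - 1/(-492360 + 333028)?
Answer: 29187073089/159332 ≈ 1.8318e+5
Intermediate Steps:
d = 183184 (d = 4*((46 - 1*24) - 236)² = 4*((46 - 24) - 236)² = 4*(22 - 236)² = 4*(-214)² = 4*45796 = 183184)
d - 1/(-492360 + 333028) = 183184 - 1/(-492360 + 333028) = 183184 - 1/(-159332) = 183184 - 1*(-1/159332) = 183184 + 1/159332 = 29187073089/159332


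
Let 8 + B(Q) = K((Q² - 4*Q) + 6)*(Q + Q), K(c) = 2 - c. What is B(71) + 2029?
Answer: -674041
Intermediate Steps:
B(Q) = -8 + 2*Q*(-4 - Q² + 4*Q) (B(Q) = -8 + (2 - ((Q² - 4*Q) + 6))*(Q + Q) = -8 + (2 - (6 + Q² - 4*Q))*(2*Q) = -8 + (2 + (-6 - Q² + 4*Q))*(2*Q) = -8 + (-4 - Q² + 4*Q)*(2*Q) = -8 + 2*Q*(-4 - Q² + 4*Q))
B(71) + 2029 = (-8 - 2*71*(4 + 71² - 4*71)) + 2029 = (-8 - 2*71*(4 + 5041 - 284)) + 2029 = (-8 - 2*71*4761) + 2029 = (-8 - 676062) + 2029 = -676070 + 2029 = -674041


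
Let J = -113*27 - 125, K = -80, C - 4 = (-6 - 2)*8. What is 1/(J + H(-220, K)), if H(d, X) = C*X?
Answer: 1/1624 ≈ 0.00061576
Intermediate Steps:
C = -60 (C = 4 + (-6 - 2)*8 = 4 - 8*8 = 4 - 64 = -60)
J = -3176 (J = -3051 - 125 = -3176)
H(d, X) = -60*X
1/(J + H(-220, K)) = 1/(-3176 - 60*(-80)) = 1/(-3176 + 4800) = 1/1624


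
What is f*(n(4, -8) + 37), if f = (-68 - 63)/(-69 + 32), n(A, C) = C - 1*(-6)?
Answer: 4585/37 ≈ 123.92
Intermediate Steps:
n(A, C) = 6 + C (n(A, C) = C + 6 = 6 + C)
f = 131/37 (f = -131/(-37) = -131*(-1/37) = 131/37 ≈ 3.5405)
f*(n(4, -8) + 37) = 131*((6 - 8) + 37)/37 = 131*(-2 + 37)/37 = (131/37)*35 = 4585/37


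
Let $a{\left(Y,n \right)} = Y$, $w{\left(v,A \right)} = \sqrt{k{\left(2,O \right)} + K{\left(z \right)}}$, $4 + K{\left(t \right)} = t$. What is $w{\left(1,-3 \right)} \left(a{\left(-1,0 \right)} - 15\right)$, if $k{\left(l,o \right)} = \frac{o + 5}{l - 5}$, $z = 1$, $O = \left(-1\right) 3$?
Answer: $- \frac{16 i \sqrt{33}}{3} \approx - 30.638 i$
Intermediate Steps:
$O = -3$
$K{\left(t \right)} = -4 + t$
$k{\left(l,o \right)} = \frac{5 + o}{-5 + l}$
$w{\left(v,A \right)} = \frac{i \sqrt{33}}{3}$ ($w{\left(v,A \right)} = \sqrt{\frac{5 - 3}{-5 + 2} + \left(-4 + 1\right)} = \sqrt{\frac{1}{-3} \cdot 2 - 3} = \sqrt{\left(- \frac{1}{3}\right) 2 - 3} = \sqrt{- \frac{2}{3} - 3} = \sqrt{- \frac{11}{3}} = \frac{i \sqrt{33}}{3}$)
$w{\left(1,-3 \right)} \left(a{\left(-1,0 \right)} - 15\right) = \frac{i \sqrt{33}}{3} \left(-1 - 15\right) = \frac{i \sqrt{33}}{3} \left(-16\right) = - \frac{16 i \sqrt{33}}{3}$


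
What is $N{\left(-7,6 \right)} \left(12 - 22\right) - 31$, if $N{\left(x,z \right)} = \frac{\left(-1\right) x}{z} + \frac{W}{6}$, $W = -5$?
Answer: $- \frac{103}{3} \approx -34.333$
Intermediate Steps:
$N{\left(x,z \right)} = - \frac{5}{6} - \frac{x}{z}$ ($N{\left(x,z \right)} = \frac{\left(-1\right) x}{z} - \frac{5}{6} = - \frac{x}{z} - \frac{5}{6} = - \frac{5}{6} - \frac{x}{z}$)
$N{\left(-7,6 \right)} \left(12 - 22\right) - 31 = \left(- \frac{5}{6} - - \frac{7}{6}\right) \left(12 - 22\right) - 31 = \left(- \frac{5}{6} - \left(-7\right) \frac{1}{6}\right) \left(-10\right) - 31 = \left(- \frac{5}{6} + \frac{7}{6}\right) \left(-10\right) - 31 = \frac{1}{3} \left(-10\right) - 31 = - \frac{10}{3} - 31 = - \frac{103}{3}$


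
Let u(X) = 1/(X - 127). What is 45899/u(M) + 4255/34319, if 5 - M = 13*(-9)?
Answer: -7876034650/34319 ≈ -2.2950e+5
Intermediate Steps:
M = 122 (M = 5 - 13*(-9) = 5 - 1*(-117) = 5 + 117 = 122)
u(X) = 1/(-127 + X)
45899/u(M) + 4255/34319 = 45899/(1/(-127 + 122)) + 4255/34319 = 45899/(1/(-5)) + 4255*(1/34319) = 45899/(-⅕) + 4255/34319 = 45899*(-5) + 4255/34319 = -229495 + 4255/34319 = -7876034650/34319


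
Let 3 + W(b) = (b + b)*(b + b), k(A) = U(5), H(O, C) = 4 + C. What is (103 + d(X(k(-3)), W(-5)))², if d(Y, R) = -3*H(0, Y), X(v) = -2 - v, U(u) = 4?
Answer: 11881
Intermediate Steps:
k(A) = 4
W(b) = -3 + 4*b² (W(b) = -3 + (b + b)*(b + b) = -3 + (2*b)*(2*b) = -3 + 4*b²)
d(Y, R) = -12 - 3*Y (d(Y, R) = -3*(4 + Y) = -12 - 3*Y)
(103 + d(X(k(-3)), W(-5)))² = (103 + (-12 - 3*(-2 - 1*4)))² = (103 + (-12 - 3*(-2 - 4)))² = (103 + (-12 - 3*(-6)))² = (103 + (-12 + 18))² = (103 + 6)² = 109² = 11881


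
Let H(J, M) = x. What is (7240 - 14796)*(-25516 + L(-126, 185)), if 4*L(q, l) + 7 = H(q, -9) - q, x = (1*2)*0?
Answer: 192574105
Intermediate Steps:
x = 0 (x = 2*0 = 0)
H(J, M) = 0
L(q, l) = -7/4 - q/4 (L(q, l) = -7/4 + (0 - q)/4 = -7/4 + (-q)/4 = -7/4 - q/4)
(7240 - 14796)*(-25516 + L(-126, 185)) = (7240 - 14796)*(-25516 + (-7/4 - 1/4*(-126))) = -7556*(-25516 + (-7/4 + 63/2)) = -7556*(-25516 + 119/4) = -7556*(-101945/4) = 192574105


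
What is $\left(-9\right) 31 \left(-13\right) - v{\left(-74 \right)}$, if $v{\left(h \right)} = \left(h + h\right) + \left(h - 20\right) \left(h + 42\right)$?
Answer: $767$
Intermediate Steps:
$v{\left(h \right)} = 2 h + \left(-20 + h\right) \left(42 + h\right)$
$\left(-9\right) 31 \left(-13\right) - v{\left(-74 \right)} = \left(-9\right) 31 \left(-13\right) - \left(-840 + \left(-74\right)^{2} + 24 \left(-74\right)\right) = \left(-279\right) \left(-13\right) - \left(-840 + 5476 - 1776\right) = 3627 - 2860 = 767$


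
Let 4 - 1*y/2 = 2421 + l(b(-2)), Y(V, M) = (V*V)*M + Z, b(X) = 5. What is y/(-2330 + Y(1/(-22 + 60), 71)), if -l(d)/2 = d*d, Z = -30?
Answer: 759544/378641 ≈ 2.0060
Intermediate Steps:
Y(V, M) = -30 + M*V² (Y(V, M) = (V*V)*M - 30 = V²*M - 30 = M*V² - 30 = -30 + M*V²)
l(d) = -2*d² (l(d) = -2*d*d = -2*d²)
y = -4734 (y = 8 - 2*(2421 - 2*5²) = 8 - 2*(2421 - 2*25) = 8 - 2*(2421 - 50) = 8 - 2*2371 = 8 - 4742 = -4734)
y/(-2330 + Y(1/(-22 + 60), 71)) = -4734/(-2330 + (-30 + 71*(1/(-22 + 60))²)) = -4734/(-2330 + (-30 + 71*(1/38)²)) = -4734/(-2330 + (-30 + 71*(1/1444))) = -4734/(-2330 + (-30 + 71/1444)) = -4734/(-2330 - 43249/1444) = -4734/(-3407769/1444) = -4734*(-1444/3407769) = 759544/378641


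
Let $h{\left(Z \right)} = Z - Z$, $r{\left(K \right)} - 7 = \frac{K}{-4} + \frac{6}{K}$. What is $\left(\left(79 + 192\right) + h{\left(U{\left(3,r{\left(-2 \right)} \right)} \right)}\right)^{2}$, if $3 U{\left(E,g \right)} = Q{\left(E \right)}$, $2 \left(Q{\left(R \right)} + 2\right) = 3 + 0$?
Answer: $73441$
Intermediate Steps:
$r{\left(K \right)} = 7 + \frac{6}{K} - \frac{K}{4}$ ($r{\left(K \right)} = 7 + \left(\frac{K}{-4} + \frac{6}{K}\right) = 7 + \left(K \left(- \frac{1}{4}\right) + \frac{6}{K}\right) = 7 - \left(- \frac{6}{K} + \frac{K}{4}\right) = 7 + \frac{6}{K} - \frac{K}{4}$)
$Q{\left(R \right)} = - \frac{1}{2}$ ($Q{\left(R \right)} = -2 + \frac{3 + 0}{2} = -2 + \frac{1}{2} \cdot 3 = -2 + \frac{3}{2} = - \frac{1}{2}$)
$U{\left(E,g \right)} = - \frac{1}{6}$ ($U{\left(E,g \right)} = \frac{1}{3} \left(- \frac{1}{2}\right) = - \frac{1}{6}$)
$h{\left(Z \right)} = 0$
$\left(\left(79 + 192\right) + h{\left(U{\left(3,r{\left(-2 \right)} \right)} \right)}\right)^{2} = \left(\left(79 + 192\right) + 0\right)^{2} = \left(271 + 0\right)^{2} = 271^{2} = 73441$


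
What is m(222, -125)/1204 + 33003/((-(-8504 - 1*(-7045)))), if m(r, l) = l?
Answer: 39553237/1756636 ≈ 22.516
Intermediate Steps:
m(222, -125)/1204 + 33003/((-(-8504 - 1*(-7045)))) = -125/1204 + 33003/((-(-8504 - 1*(-7045)))) = -125*1/1204 + 33003/((-(-8504 + 7045))) = -125/1204 + 33003/((-1*(-1459))) = -125/1204 + 33003/1459 = 39553237/1756636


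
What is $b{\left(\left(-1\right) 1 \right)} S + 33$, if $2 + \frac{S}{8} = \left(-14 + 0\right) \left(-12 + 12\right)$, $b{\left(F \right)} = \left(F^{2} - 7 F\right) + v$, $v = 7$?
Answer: $-207$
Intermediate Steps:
$b{\left(F \right)} = 7 + F^{2} - 7 F$ ($b{\left(F \right)} = \left(F^{2} - 7 F\right) + 7 = 7 + F^{2} - 7 F$)
$S = -16$ ($S = -16 + 8 \left(-14 + 0\right) \left(-12 + 12\right) = -16 + 8 \left(\left(-14\right) 0\right) = -16 + 8 \cdot 0 = -16 + 0 = -16$)
$b{\left(\left(-1\right) 1 \right)} S + 33 = \left(7 + \left(\left(-1\right) 1\right)^{2} - 7 \left(\left(-1\right) 1\right)\right) \left(-16\right) + 33 = \left(7 + \left(-1\right)^{2} - -7\right) \left(-16\right) + 33 = \left(7 + 1 + 7\right) \left(-16\right) + 33 = 15 \left(-16\right) + 33 = -240 + 33 = -207$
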